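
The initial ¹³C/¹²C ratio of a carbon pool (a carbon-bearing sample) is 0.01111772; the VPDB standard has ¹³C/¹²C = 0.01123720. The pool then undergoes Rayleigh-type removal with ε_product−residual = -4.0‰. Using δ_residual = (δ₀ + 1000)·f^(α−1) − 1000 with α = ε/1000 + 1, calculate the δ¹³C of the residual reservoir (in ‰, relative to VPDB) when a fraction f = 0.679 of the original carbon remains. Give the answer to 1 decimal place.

δ₀ = (0.01111772/0.01123720 − 1)×1000 = (0.989367 − 1)×1000 = -10.633‰
α − 1 = ε/1000 = -0.0040
f^(α−1) = 0.679^(-0.0040) = 1.001550
δ_res = (-10.633 + 1000) × 1.001550 − 1000 = 990.901 − 1000 = -9.10‰

-9.1‰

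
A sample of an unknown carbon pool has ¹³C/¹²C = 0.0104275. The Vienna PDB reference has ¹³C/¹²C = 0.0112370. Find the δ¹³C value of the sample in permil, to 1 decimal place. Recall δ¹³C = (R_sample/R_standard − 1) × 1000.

-72.0 permil

δ¹³C = (R_sample / R_standard − 1) × 1000
R_sample / R_standard = 0.0104275 / 0.0112370 = 0.927961
δ¹³C = (0.927961 − 1) × 1000 = -72.04 permil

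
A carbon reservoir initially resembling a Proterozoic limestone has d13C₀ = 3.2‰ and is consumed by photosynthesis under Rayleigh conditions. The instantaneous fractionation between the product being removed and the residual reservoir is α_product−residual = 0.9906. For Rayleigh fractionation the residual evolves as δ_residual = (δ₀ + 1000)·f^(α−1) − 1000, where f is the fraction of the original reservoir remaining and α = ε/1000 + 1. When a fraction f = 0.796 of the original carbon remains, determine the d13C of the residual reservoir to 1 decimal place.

Rayleigh residual: δ_res = (δ₀ + 1000)·f^(α−1) − 1000
α − 1 = -0.00940
f^(α−1) = 0.796^(-0.00940) = 1.002147
δ_res = (3.2 + 1000) × 1.002147 − 1000 = 1005.354 − 1000 = 5.35‰

5.4‰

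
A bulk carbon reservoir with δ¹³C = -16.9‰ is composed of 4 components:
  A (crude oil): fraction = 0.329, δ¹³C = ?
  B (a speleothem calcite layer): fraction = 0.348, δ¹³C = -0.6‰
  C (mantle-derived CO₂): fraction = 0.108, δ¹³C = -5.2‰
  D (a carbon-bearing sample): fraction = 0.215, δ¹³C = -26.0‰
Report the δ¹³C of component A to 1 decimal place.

Isotope mass balance: δ_bulk = Σ fᵢ·δᵢ.
-16.9 = 0.329×δ_A + 0.348×(-0.6) + 0.108×(-5.2) + 0.215×(-26.0)
0.329·δ_A = -16.9 − (-6.360) = -10.540
δ_A = -10.540 / 0.329 = -32.04‰

-32.0‰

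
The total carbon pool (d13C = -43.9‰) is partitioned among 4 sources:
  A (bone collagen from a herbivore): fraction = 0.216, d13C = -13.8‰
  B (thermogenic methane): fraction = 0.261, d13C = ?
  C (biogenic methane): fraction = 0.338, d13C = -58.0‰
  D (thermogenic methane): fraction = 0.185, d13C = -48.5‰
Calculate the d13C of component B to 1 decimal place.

-47.3‰

Isotope mass balance: δ_bulk = Σ fᵢ·δᵢ.
-43.9 = 0.216×(-13.8) + 0.261×δ_B + 0.338×(-58.0) + 0.185×(-48.5)
0.261·δ_B = -43.9 − (-31.557) = -12.343
δ_B = -12.343 / 0.261 = -47.29‰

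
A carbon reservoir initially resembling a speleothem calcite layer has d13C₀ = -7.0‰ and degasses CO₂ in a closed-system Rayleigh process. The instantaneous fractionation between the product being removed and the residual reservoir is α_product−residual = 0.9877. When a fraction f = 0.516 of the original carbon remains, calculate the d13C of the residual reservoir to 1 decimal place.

1.1‰

Rayleigh residual: δ_res = (δ₀ + 1000)·f^(α−1) − 1000
α − 1 = -0.01230
f^(α−1) = 0.516^(-0.01230) = 1.008171
δ_res = (-7.0 + 1000) × 1.008171 − 1000 = 1001.114 − 1000 = 1.11‰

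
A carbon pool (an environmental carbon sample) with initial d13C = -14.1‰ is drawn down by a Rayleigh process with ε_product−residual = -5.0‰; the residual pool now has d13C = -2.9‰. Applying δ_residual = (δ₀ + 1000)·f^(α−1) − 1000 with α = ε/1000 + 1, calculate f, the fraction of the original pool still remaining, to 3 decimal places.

0.104

α − 1 = ε/1000 = -0.0050
(δ_res + 1000)/(δ₀ + 1000) = (-2.9 + 1000)/(-14.1 + 1000) = 997.1/985.9 = 1.011360
f = 1.011360^(1/-0.0050) = exp(ln(1.011360)/-0.0050) = exp(0.01130/-0.0050)
f = exp(-2.2592) = 0.1044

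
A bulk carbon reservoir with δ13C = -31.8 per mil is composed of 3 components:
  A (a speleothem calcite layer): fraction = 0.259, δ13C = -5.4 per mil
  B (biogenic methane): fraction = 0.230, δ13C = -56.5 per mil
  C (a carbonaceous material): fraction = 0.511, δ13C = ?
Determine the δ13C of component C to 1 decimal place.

Isotope mass balance: δ_bulk = Σ fᵢ·δᵢ.
-31.8 = 0.259×(-5.4) + 0.230×(-56.5) + 0.511×δ_C
0.511·δ_C = -31.8 − (-14.394) = -17.406
δ_C = -17.406 / 0.511 = -34.06 per mil

-34.1 per mil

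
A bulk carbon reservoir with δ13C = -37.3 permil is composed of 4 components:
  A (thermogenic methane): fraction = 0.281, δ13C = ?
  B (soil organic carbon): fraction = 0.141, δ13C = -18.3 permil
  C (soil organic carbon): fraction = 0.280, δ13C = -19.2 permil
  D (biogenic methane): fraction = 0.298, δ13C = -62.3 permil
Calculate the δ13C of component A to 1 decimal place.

Isotope mass balance: δ_bulk = Σ fᵢ·δᵢ.
-37.3 = 0.281×δ_A + 0.141×(-18.3) + 0.280×(-19.2) + 0.298×(-62.3)
0.281·δ_A = -37.3 − (-26.522) = -10.778
δ_A = -10.778 / 0.281 = -38.36 permil

-38.4 permil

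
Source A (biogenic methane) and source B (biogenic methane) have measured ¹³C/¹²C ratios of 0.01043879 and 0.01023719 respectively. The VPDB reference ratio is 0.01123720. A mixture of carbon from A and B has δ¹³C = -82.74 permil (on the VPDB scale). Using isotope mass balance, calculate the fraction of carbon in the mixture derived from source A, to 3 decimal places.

δ_A = (0.01043879/0.01123720 − 1)×1000 = (0.928949 − 1)×1000 = -71.051 permil
δ_B = (0.01023719/0.01123720 − 1)×1000 = (0.911009 − 1)×1000 = -88.991 permil
f_A = (δ_mix − δ_B)/(δ_A − δ_B) = (-82.74 − (-88.991))/(-71.051 − (-88.991))
f_A = 6.251 / 17.940 = 0.3484

0.348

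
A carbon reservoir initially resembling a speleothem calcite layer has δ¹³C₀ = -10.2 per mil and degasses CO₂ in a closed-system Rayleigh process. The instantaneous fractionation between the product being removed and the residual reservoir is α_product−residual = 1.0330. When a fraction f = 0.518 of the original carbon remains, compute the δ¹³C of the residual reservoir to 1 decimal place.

-31.5 per mil

Rayleigh residual: δ_res = (δ₀ + 1000)·f^(α−1) − 1000
α − 1 = 0.03300
f^(α−1) = 0.518^(0.03300) = 0.978527
δ_res = (-10.2 + 1000) × 0.978527 − 1000 = 968.546 − 1000 = -31.45 per mil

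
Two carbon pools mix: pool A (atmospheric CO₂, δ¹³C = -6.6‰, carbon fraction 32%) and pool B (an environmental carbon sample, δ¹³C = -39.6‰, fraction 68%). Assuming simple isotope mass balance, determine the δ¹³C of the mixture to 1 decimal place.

δ_mix = f_A·δ_A + f_B·δ_B
δ_mix = 0.32 × (-6.6) + 0.68 × (-39.6)
δ_mix = -2.11 + -26.93 = -29.04‰

-29.0‰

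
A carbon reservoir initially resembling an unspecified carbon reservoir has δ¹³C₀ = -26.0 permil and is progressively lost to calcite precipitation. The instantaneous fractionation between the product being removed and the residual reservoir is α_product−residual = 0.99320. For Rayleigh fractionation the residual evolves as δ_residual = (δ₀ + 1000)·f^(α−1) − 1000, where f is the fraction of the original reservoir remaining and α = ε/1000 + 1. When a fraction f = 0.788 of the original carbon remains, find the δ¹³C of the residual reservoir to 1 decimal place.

-24.4 permil

Rayleigh residual: δ_res = (δ₀ + 1000)·f^(α−1) − 1000
α − 1 = -0.00680
f^(α−1) = 0.788^(-0.00680) = 1.001621
δ_res = (-26.0 + 1000) × 1.001621 − 1000 = 975.579 − 1000 = -24.42 permil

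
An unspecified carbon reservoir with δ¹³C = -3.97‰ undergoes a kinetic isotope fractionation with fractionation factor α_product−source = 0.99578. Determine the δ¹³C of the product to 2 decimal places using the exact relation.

δ_product = (δ_source + 1000)·α − 1000
δ_product = (-3.97 + 1000) × 0.99578 − 1000
δ_product = 991.827 − 1000 = -8.173‰

-8.17‰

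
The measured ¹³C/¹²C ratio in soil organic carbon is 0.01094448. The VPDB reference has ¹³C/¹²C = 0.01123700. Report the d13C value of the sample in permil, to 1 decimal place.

d13C = (R_sample / R_standard − 1) × 1000
R_sample / R_standard = 0.01094448 / 0.01123700 = 0.973968
d13C = (0.973968 − 1) × 1000 = -26.03 permil

-26.0 permil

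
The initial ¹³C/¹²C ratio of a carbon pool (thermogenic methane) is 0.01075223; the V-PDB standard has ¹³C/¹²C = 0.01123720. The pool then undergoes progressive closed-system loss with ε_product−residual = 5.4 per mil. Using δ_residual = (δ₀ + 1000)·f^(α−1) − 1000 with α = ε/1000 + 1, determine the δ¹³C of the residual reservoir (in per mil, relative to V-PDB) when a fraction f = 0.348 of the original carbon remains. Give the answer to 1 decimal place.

-48.6 per mil

δ₀ = (0.01075223/0.01123720 − 1)×1000 = (0.956842 − 1)×1000 = -43.158 per mil
α − 1 = ε/1000 = 0.0054
f^(α−1) = 0.348^(0.0054) = 0.994316
δ_res = (-43.158 + 1000) × 0.994316 − 1000 = 951.404 − 1000 = -48.60 per mil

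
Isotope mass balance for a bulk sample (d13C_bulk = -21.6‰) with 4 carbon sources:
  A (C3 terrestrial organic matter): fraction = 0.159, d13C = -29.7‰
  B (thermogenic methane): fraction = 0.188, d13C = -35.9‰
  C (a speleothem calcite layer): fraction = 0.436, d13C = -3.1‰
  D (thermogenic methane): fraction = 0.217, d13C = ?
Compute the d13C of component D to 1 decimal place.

-40.4‰

Isotope mass balance: δ_bulk = Σ fᵢ·δᵢ.
-21.6 = 0.159×(-29.7) + 0.188×(-35.9) + 0.436×(-3.1) + 0.217×δ_D
0.217·δ_D = -21.6 − (-12.823) = -8.777
δ_D = -8.777 / 0.217 = -40.45‰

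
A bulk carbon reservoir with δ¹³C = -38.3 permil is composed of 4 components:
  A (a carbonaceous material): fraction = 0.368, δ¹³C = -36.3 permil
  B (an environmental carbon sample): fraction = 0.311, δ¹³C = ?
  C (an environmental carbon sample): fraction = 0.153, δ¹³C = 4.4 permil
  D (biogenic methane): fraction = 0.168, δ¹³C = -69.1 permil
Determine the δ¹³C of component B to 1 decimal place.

-45.0 permil

Isotope mass balance: δ_bulk = Σ fᵢ·δᵢ.
-38.3 = 0.368×(-36.3) + 0.311×δ_B + 0.153×(4.4) + 0.168×(-69.1)
0.311·δ_B = -38.3 − (-24.294) = -14.006
δ_B = -14.006 / 0.311 = -45.04 permil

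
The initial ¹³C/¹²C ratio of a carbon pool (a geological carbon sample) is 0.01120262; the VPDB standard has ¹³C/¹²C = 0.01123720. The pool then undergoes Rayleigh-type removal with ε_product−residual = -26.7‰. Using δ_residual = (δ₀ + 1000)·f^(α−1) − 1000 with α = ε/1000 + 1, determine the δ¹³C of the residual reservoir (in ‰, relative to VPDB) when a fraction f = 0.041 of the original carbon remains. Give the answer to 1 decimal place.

δ₀ = (0.01120262/0.01123720 − 1)×1000 = (0.996923 − 1)×1000 = -3.077‰
α − 1 = ε/1000 = -0.0267
f^(α−1) = 0.041^(-0.0267) = 1.089027
δ_res = (-3.077 + 1000) × 1.089027 − 1000 = 1085.676 − 1000 = 85.68‰

85.7‰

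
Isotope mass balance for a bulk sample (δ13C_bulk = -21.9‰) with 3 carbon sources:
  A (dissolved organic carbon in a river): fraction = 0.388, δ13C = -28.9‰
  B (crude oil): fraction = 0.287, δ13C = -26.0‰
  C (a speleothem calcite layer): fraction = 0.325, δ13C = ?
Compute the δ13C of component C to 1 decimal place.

-9.9‰

Isotope mass balance: δ_bulk = Σ fᵢ·δᵢ.
-21.9 = 0.388×(-28.9) + 0.287×(-26.0) + 0.325×δ_C
0.325·δ_C = -21.9 − (-18.675) = -3.225
δ_C = -3.225 / 0.325 = -9.92‰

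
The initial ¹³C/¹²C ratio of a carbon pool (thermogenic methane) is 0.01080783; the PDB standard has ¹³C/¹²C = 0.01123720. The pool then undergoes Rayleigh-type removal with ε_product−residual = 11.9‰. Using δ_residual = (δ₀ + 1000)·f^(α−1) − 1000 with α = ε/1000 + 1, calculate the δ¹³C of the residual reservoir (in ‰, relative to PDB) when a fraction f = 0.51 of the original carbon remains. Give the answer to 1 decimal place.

δ₀ = (0.01080783/0.01123720 − 1)×1000 = (0.961790 − 1)×1000 = -38.210‰
α − 1 = ε/1000 = 0.0119
f^(α−1) = 0.51^(0.0119) = 0.992019
δ_res = (-38.210 + 1000) × 0.992019 − 1000 = 954.114 − 1000 = -45.89‰

-45.9‰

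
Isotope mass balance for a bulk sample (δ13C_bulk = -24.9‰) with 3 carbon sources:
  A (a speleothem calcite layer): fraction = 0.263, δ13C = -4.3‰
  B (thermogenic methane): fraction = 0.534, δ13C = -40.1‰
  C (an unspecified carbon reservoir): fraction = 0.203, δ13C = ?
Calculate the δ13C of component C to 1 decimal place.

-11.6‰

Isotope mass balance: δ_bulk = Σ fᵢ·δᵢ.
-24.9 = 0.263×(-4.3) + 0.534×(-40.1) + 0.203×δ_C
0.203·δ_C = -24.9 − (-22.544) = -2.356
δ_C = -2.356 / 0.203 = -11.60‰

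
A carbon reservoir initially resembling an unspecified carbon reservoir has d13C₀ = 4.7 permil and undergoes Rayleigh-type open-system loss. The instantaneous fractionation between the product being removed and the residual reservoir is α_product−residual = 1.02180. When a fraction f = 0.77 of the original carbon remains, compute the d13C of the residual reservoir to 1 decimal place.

-1.0 permil

Rayleigh residual: δ_res = (δ₀ + 1000)·f^(α−1) − 1000
α − 1 = 0.02180
f^(α−1) = 0.77^(0.02180) = 0.994318
δ_res = (4.7 + 1000) × 0.994318 − 1000 = 998.992 − 1000 = -1.01 permil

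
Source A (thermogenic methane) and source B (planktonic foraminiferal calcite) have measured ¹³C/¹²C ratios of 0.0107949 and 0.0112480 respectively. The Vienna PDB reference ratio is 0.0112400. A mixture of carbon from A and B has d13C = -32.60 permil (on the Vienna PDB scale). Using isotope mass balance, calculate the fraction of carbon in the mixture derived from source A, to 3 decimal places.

δ_A = (0.0107949/0.0112400 − 1)×1000 = (0.960400 − 1)×1000 = -39.600 permil
δ_B = (0.0112480/0.0112400 − 1)×1000 = (1.000712 − 1)×1000 = 0.712 permil
f_A = (δ_mix − δ_B)/(δ_A − δ_B) = (-32.60 − (0.712))/(-39.600 − (0.712))
f_A = -33.312 / -40.311 = 0.8264

0.826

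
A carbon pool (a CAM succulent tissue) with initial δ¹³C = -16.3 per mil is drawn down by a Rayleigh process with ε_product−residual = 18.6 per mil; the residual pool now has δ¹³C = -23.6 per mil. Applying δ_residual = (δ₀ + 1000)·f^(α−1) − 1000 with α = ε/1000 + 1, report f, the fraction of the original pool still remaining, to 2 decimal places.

0.67

α − 1 = ε/1000 = 0.0186
(δ_res + 1000)/(δ₀ + 1000) = (-23.6 + 1000)/(-16.3 + 1000) = 976.4/983.7 = 0.992579
f = 0.992579^(1/0.0186) = exp(ln(0.992579)/0.0186) = exp(-0.00745/0.0186)
f = exp(-0.4005) = 0.6700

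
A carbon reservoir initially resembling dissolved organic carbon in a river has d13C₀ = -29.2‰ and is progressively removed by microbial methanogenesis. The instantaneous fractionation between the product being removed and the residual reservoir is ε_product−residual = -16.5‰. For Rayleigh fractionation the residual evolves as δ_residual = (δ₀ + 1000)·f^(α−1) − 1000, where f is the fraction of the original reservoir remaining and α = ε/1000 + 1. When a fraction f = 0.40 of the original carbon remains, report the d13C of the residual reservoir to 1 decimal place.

Rayleigh residual: δ_res = (δ₀ + 1000)·f^(α−1) − 1000
α = ε/1000 + 1 = 0.98350, so α − 1 = -0.01650
f^(α−1) = 0.40^(-0.01650) = 1.015234
δ_res = (-29.2 + 1000) × 1.015234 − 1000 = 985.589 − 1000 = -14.41‰

-14.4‰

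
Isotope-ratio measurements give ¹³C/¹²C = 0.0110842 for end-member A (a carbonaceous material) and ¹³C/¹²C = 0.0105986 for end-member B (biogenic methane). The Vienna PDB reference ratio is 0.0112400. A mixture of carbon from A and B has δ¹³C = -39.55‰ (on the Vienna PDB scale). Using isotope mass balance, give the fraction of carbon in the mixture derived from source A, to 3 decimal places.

δ_A = (0.0110842/0.0112400 − 1)×1000 = (0.986139 − 1)×1000 = -13.861‰
δ_B = (0.0105986/0.0112400 − 1)×1000 = (0.942936 − 1)×1000 = -57.064‰
f_A = (δ_mix − δ_B)/(δ_A − δ_B) = (-39.55 − (-57.064))/(-13.861 − (-57.064))
f_A = 17.514 / 43.203 = 0.4054

0.405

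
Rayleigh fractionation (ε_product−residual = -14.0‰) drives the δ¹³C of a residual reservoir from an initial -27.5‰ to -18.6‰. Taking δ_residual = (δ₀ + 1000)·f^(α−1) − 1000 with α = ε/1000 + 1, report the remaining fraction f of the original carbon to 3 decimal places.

α − 1 = ε/1000 = -0.0140
(δ_res + 1000)/(δ₀ + 1000) = (-18.6 + 1000)/(-27.5 + 1000) = 981.4/972.5 = 1.009152
f = 1.009152^(1/-0.0140) = exp(ln(1.009152)/-0.0140) = exp(0.00911/-0.0140)
f = exp(-0.6507) = 0.5217

0.522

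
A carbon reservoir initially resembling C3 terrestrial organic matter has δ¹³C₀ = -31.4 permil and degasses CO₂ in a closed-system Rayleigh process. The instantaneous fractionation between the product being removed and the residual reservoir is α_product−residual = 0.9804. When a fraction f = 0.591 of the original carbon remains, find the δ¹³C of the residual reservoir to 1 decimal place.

Rayleigh residual: δ_res = (δ₀ + 1000)·f^(α−1) − 1000
α − 1 = -0.01960
f^(α−1) = 0.591^(-0.01960) = 1.010362
δ_res = (-31.4 + 1000) × 1.010362 − 1000 = 978.636 − 1000 = -21.36 permil

-21.4 permil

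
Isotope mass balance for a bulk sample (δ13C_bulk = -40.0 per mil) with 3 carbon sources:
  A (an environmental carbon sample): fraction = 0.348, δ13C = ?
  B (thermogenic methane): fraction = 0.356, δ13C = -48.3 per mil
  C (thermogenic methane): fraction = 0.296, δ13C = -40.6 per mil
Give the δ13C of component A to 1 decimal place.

Isotope mass balance: δ_bulk = Σ fᵢ·δᵢ.
-40.0 = 0.348×δ_A + 0.356×(-48.3) + 0.296×(-40.6)
0.348·δ_A = -40.0 − (-29.212) = -10.788
δ_A = -10.788 / 0.348 = -31.00 per mil

-31.0 per mil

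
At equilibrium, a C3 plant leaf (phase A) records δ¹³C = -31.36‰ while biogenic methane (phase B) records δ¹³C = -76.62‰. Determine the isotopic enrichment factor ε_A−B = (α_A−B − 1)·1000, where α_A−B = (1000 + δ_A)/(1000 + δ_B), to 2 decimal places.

49.02‰

α_A−B = (1000 + -31.36) / (1000 + -76.62) = 968.64 / 923.38 = 1.049016
ε_A−B = (1.049016 − 1) × 1000 = 49.016‰
(The approximation ε ≈ δ_A − δ_B would give 45.26‰.)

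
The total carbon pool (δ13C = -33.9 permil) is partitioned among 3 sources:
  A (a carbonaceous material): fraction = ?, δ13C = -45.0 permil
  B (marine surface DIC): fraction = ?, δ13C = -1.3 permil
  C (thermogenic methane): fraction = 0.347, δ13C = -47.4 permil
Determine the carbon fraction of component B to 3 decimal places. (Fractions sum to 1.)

0.273

Let f_B and f_A be the unknown fractions; fractions sum to 1 so f_B + f_A = 0.653.
Mass balance: Σ fᵢ·δᵢ = δ_bulk ⇒ f_B·(-1.3) + f_A·(-45.0) = -33.9 − (-16.448) = -17.452
Substitute f_A = 0.653 − f_B:
f_B·(-1.3 − -45.0) = -17.452 − 0.653×(-45.0) = 11.933
f_B = 11.933 / 43.7 = 0.2731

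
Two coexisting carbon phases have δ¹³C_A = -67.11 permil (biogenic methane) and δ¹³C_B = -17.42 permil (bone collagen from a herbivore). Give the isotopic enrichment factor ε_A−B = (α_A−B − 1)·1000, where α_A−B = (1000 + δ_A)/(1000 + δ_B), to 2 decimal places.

α_A−B = (1000 + -67.11) / (1000 + -17.42) = 932.89 / 982.58 = 0.949429
ε_A−B = (0.949429 − 1) × 1000 = -50.571 permil
(The approximation ε ≈ δ_A − δ_B would give -49.69 permil.)

-50.57 permil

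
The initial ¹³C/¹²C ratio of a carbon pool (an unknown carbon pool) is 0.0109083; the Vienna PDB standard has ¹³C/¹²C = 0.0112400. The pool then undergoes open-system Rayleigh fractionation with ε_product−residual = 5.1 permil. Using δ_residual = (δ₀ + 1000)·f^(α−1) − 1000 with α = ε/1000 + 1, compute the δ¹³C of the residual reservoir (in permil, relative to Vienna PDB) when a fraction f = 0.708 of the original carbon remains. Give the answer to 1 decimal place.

δ₀ = (0.0109083/0.0112400 − 1)×1000 = (0.970489 − 1)×1000 = -29.511 permil
α − 1 = ε/1000 = 0.0051
f^(α−1) = 0.708^(0.0051) = 0.998240
δ_res = (-29.511 + 1000) × 0.998240 − 1000 = 968.782 − 1000 = -31.22 permil

-31.2 permil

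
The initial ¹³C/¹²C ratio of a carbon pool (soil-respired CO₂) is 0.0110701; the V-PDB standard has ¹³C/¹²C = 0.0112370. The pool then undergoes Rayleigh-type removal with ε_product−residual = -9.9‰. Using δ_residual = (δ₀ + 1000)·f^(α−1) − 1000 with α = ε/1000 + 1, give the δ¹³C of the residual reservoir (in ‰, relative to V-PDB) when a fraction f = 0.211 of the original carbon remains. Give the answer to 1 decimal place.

δ₀ = (0.0110701/0.0112370 − 1)×1000 = (0.985147 − 1)×1000 = -14.853‰
α − 1 = ε/1000 = -0.0099
f^(α−1) = 0.211^(-0.0099) = 1.015523
δ_res = (-14.853 + 1000) × 1.015523 − 1000 = 1000.439 − 1000 = 0.44‰

0.4‰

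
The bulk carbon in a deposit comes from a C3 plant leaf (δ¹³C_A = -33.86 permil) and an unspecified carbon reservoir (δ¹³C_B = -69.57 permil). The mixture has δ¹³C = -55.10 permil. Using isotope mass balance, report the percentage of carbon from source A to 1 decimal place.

40.5%

δ_mix = f_A·δ_A + (1 − f_A)·δ_B  ⇒  f_A = (δ_mix − δ_B)/(δ_A − δ_B)
f_A = (-55.10 − (-69.57)) / (-33.86 − (-69.57))
f_A = 14.47 / 35.71 = 0.4052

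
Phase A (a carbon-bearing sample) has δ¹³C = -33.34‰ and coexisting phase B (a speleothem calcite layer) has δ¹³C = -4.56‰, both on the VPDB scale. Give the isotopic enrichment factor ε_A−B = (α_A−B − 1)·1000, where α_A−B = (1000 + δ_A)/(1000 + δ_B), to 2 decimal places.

-28.91‰

α_A−B = (1000 + -33.34) / (1000 + -4.56) = 966.66 / 995.44 = 0.971088
ε_A−B = (0.971088 − 1) × 1000 = -28.912‰
(The approximation ε ≈ δ_A − δ_B would give -28.78‰.)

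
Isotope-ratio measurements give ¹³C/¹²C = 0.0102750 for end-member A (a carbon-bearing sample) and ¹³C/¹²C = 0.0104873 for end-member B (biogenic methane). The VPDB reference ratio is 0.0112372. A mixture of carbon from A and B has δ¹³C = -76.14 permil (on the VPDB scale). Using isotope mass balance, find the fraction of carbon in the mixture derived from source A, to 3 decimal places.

δ_A = (0.0102750/0.0112372 − 1)×1000 = (0.914374 − 1)×1000 = -85.626 permil
δ_B = (0.0104873/0.0112372 − 1)×1000 = (0.933266 − 1)×1000 = -66.734 permil
f_A = (δ_mix − δ_B)/(δ_A − δ_B) = (-76.14 − (-66.734))/(-85.626 − (-66.734))
f_A = -9.406 / -18.893 = 0.4979

0.498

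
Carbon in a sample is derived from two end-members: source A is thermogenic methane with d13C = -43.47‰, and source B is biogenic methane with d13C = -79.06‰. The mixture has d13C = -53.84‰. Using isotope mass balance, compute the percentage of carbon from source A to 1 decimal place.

70.9%

δ_mix = f_A·δ_A + (1 − f_A)·δ_B  ⇒  f_A = (δ_mix − δ_B)/(δ_A − δ_B)
f_A = (-53.84 − (-79.06)) / (-43.47 − (-79.06))
f_A = 25.22 / 35.59 = 0.7086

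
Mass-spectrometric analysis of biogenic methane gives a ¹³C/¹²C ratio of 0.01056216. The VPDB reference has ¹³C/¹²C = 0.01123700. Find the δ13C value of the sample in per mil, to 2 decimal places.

-60.06 per mil

δ13C = (R_sample / R_standard − 1) × 1000
R_sample / R_standard = 0.01056216 / 0.01123700 = 0.939945
δ13C = (0.939945 − 1) × 1000 = -60.055 per mil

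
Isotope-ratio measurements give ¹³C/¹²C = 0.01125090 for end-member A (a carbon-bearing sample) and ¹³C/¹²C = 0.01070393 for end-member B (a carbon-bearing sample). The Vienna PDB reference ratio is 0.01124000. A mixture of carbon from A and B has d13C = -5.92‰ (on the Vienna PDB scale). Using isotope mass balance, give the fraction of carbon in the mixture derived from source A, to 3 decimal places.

0.858

δ_A = (0.01125090/0.01124000 − 1)×1000 = (1.000970 − 1)×1000 = 0.970‰
δ_B = (0.01070393/0.01124000 − 1)×1000 = (0.952307 − 1)×1000 = -47.693‰
f_A = (δ_mix − δ_B)/(δ_A − δ_B) = (-5.92 − (-47.693))/(0.970 − (-47.693))
f_A = 41.773 / 48.663 = 0.8584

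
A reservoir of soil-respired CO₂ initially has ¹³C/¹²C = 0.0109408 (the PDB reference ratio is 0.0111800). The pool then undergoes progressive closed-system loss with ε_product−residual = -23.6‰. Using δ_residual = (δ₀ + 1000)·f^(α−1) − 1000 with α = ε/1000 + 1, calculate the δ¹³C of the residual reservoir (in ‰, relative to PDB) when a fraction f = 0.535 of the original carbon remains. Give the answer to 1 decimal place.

-6.8‰

δ₀ = (0.0109408/0.0111800 − 1)×1000 = (0.978605 − 1)×1000 = -21.395‰
α − 1 = ε/1000 = -0.0236
f^(α−1) = 0.535^(-0.0236) = 1.014871
δ_res = (-21.395 + 1000) × 1.014871 − 1000 = 993.157 − 1000 = -6.84‰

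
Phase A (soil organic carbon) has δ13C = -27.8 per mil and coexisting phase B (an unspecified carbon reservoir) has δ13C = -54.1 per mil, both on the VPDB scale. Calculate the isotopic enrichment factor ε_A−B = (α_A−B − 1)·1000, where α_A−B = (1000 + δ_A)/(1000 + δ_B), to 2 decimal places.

27.80 per mil

α_A−B = (1000 + -27.8) / (1000 + -54.1) = 972.2 / 945.9 = 1.027804
ε_A−B = (1.027804 − 1) × 1000 = 27.804 per mil
(The approximation ε ≈ δ_A − δ_B would give 26.3 per mil.)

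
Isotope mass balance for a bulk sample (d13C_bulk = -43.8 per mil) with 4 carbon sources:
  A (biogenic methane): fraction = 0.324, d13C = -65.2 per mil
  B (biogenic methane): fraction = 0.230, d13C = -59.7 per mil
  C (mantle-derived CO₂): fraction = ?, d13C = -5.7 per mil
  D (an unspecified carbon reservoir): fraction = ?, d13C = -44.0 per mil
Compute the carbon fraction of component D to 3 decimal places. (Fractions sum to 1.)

Let f_D and f_C be the unknown fractions; fractions sum to 1 so f_D + f_C = 0.446.
Mass balance: Σ fᵢ·δᵢ = δ_bulk ⇒ f_D·(-44.0) + f_C·(-5.7) = -43.8 − (-34.856) = -8.944
Substitute f_C = 0.446 − f_D:
f_D·(-44.0 − -5.7) = -8.944 − 0.446×(-5.7) = -6.402
f_D = -6.402 / -38.3 = 0.1672

0.167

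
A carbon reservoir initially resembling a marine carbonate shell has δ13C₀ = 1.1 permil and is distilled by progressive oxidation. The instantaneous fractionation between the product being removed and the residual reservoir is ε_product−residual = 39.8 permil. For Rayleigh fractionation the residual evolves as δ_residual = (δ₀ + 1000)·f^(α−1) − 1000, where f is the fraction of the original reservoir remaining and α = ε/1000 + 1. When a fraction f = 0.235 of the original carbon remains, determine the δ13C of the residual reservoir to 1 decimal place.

-55.0 permil

Rayleigh residual: δ_res = (δ₀ + 1000)·f^(α−1) − 1000
α = ε/1000 + 1 = 1.03980, so α − 1 = 0.03980
f^(α−1) = 0.235^(0.03980) = 0.943992
δ_res = (1.1 + 1000) × 0.943992 − 1000 = 945.031 − 1000 = -54.97 permil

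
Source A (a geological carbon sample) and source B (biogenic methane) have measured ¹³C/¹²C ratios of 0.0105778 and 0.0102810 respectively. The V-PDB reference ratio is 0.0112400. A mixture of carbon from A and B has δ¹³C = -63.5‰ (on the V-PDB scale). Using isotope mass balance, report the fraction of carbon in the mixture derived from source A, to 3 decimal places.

δ_A = (0.0105778/0.0112400 − 1)×1000 = (0.941085 − 1)×1000 = -58.915‰
δ_B = (0.0102810/0.0112400 − 1)×1000 = (0.914680 − 1)×1000 = -85.320‰
f_A = (δ_mix − δ_B)/(δ_A − δ_B) = (-63.5 − (-85.320))/(-58.915 − (-85.320))
f_A = 21.820 / 26.406 = 0.8263

0.826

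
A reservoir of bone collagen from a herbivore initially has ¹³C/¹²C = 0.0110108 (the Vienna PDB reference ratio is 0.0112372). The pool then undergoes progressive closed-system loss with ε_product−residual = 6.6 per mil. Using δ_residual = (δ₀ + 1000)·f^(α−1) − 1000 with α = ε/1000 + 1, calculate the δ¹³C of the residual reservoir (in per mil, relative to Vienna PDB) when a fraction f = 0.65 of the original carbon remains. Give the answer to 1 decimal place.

-22.9 per mil

δ₀ = (0.0110108/0.0112372 − 1)×1000 = (0.979853 − 1)×1000 = -20.147 per mil
α − 1 = ε/1000 = 0.0066
f^(α−1) = 0.65^(0.0066) = 0.997161
δ_res = (-20.147 + 1000) × 0.997161 − 1000 = 977.071 − 1000 = -22.93 per mil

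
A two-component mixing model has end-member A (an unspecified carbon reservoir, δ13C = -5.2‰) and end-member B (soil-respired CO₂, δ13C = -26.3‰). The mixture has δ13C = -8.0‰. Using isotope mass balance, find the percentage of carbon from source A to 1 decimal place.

86.7%

δ_mix = f_A·δ_A + (1 − f_A)·δ_B  ⇒  f_A = (δ_mix − δ_B)/(δ_A − δ_B)
f_A = (-8.0 − (-26.3)) / (-5.2 − (-26.3))
f_A = 18.3 / 21.1 = 0.8673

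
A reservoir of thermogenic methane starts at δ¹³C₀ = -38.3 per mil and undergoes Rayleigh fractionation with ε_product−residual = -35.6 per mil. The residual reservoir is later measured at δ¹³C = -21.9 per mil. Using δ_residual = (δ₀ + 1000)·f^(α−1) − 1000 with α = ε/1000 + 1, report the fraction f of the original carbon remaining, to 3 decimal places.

0.622

α − 1 = ε/1000 = -0.0356
(δ_res + 1000)/(δ₀ + 1000) = (-21.9 + 1000)/(-38.3 + 1000) = 978.1/961.7 = 1.017053
f = 1.017053^(1/-0.0356) = exp(ln(1.017053)/-0.0356) = exp(0.01691/-0.0356)
f = exp(-0.4750) = 0.6219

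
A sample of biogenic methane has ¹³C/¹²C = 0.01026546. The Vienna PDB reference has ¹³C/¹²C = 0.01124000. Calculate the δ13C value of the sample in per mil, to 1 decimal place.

-86.7 per mil

δ13C = (R_sample / R_standard − 1) × 1000
R_sample / R_standard = 0.01026546 / 0.01124000 = 0.913297
δ13C = (0.913297 − 1) × 1000 = -86.70 per mil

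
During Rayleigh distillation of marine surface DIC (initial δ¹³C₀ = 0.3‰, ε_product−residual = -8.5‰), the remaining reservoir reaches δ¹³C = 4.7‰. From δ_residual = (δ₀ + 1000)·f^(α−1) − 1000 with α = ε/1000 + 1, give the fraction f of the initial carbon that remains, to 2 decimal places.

0.60

α − 1 = ε/1000 = -0.0085
(δ_res + 1000)/(δ₀ + 1000) = (4.7 + 1000)/(0.3 + 1000) = 1004.7/1000.3 = 1.004399
f = 1.004399^(1/-0.0085) = exp(ln(1.004399)/-0.0085) = exp(0.00439/-0.0085)
f = exp(-0.5164) = 0.5967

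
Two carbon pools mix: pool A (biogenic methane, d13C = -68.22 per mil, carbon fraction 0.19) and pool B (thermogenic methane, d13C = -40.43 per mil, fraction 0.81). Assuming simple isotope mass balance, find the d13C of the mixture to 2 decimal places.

δ_mix = f_A·δ_A + f_B·δ_B
δ_mix = 0.19 × (-68.22) + 0.81 × (-40.43)
δ_mix = -12.962 + -32.748 = -45.710 per mil

-45.71 per mil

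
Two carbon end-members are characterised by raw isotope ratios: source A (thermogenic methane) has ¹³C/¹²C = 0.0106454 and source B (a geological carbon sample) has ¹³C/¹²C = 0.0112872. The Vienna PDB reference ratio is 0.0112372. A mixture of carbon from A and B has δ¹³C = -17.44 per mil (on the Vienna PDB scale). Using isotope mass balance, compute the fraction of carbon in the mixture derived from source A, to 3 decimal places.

0.383

δ_A = (0.0106454/0.0112372 − 1)×1000 = (0.947336 − 1)×1000 = -52.664 per mil
δ_B = (0.0112872/0.0112372 − 1)×1000 = (1.004450 − 1)×1000 = 4.450 per mil
f_A = (δ_mix − δ_B)/(δ_A − δ_B) = (-17.44 − (4.450))/(-52.664 − (4.450))
f_A = -21.890 / -57.114 = 0.3833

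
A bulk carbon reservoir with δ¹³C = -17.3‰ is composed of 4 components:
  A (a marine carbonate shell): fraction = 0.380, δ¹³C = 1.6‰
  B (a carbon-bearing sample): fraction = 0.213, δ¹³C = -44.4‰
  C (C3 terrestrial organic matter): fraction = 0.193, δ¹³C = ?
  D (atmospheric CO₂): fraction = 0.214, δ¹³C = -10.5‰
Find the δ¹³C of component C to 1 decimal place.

Isotope mass balance: δ_bulk = Σ fᵢ·δᵢ.
-17.3 = 0.380×(1.6) + 0.213×(-44.4) + 0.193×δ_C + 0.214×(-10.5)
0.193·δ_C = -17.3 − (-11.096) = -6.204
δ_C = -6.204 / 0.193 = -32.14‰

-32.1‰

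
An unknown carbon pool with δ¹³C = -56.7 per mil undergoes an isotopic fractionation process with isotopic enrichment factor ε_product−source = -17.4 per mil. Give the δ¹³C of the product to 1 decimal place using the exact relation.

To first order, δ_product ≈ δ_source + ε = -74.1 per mil.
Exactly, δ_product = (δ_source + 1000)·(ε/1000 + 1) − 1000.
δ_product = (-56.7 + 1000) × (-17.4/1000 + 1) − 1000
δ_product = -73.11 per mil

-73.1 per mil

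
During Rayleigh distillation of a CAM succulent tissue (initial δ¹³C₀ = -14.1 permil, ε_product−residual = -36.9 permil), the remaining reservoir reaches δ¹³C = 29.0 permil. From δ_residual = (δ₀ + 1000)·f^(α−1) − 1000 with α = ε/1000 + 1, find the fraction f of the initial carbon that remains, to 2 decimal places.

0.31

α − 1 = ε/1000 = -0.0369
(δ_res + 1000)/(δ₀ + 1000) = (29.0 + 1000)/(-14.1 + 1000) = 1029.0/985.9 = 1.043716
f = 1.043716^(1/-0.0369) = exp(ln(1.043716)/-0.0369) = exp(0.04279/-0.0369)
f = exp(-1.1596) = 0.3136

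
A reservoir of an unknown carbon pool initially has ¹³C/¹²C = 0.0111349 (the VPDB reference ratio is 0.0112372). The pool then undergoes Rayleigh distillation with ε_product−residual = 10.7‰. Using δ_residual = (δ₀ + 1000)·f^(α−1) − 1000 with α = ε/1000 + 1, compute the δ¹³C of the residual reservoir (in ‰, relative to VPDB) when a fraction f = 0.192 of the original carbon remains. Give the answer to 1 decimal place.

δ₀ = (0.0111349/0.0112372 − 1)×1000 = (0.990896 − 1)×1000 = -9.104‰
α − 1 = ε/1000 = 0.0107
f^(α−1) = 0.192^(0.0107) = 0.982497
δ_res = (-9.104 + 1000) × 0.982497 − 1000 = 973.553 − 1000 = -26.45‰

-26.4‰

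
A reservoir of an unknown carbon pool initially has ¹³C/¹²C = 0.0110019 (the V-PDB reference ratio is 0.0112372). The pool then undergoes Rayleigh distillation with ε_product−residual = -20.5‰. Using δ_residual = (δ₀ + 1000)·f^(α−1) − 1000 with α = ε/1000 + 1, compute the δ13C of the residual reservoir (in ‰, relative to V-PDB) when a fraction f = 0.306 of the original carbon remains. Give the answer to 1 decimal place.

δ₀ = (0.0110019/0.0112372 − 1)×1000 = (0.979061 − 1)×1000 = -20.939‰
α − 1 = ε/1000 = -0.0205
f^(α−1) = 0.306^(-0.0205) = 1.024573
δ_res = (-20.939 + 1000) × 1.024573 − 1000 = 1003.119 − 1000 = 3.12‰

3.1‰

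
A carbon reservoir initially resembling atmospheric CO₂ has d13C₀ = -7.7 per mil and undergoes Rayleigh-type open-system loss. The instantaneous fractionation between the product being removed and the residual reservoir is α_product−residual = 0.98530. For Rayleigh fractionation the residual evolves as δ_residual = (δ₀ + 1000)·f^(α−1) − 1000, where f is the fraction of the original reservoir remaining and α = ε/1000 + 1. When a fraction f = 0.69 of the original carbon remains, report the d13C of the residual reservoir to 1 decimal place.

-2.3 per mil

Rayleigh residual: δ_res = (δ₀ + 1000)·f^(α−1) − 1000
α − 1 = -0.01470
f^(α−1) = 0.69^(-0.01470) = 1.005470
δ_res = (-7.7 + 1000) × 1.005470 − 1000 = 997.727 − 1000 = -2.27 per mil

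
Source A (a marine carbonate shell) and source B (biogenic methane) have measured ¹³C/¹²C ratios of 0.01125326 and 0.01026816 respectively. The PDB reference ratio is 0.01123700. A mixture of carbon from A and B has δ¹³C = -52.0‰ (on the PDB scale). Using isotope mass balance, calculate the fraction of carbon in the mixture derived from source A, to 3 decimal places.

δ_A = (0.01125326/0.01123700 − 1)×1000 = (1.001447 − 1)×1000 = 1.447‰
δ_B = (0.01026816/0.01123700 − 1)×1000 = (0.913781 − 1)×1000 = -86.219‰
f_A = (δ_mix − δ_B)/(δ_A − δ_B) = (-52.0 − (-86.219))/(1.447 − (-86.219))
f_A = 34.219 / 87.666 = 0.3903

0.390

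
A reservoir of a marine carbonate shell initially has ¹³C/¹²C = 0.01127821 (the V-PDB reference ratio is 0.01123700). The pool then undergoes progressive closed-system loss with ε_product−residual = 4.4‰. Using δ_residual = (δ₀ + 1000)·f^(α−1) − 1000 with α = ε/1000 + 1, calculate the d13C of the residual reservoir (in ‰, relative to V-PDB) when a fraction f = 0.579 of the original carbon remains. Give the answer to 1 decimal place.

1.3‰

δ₀ = (0.01127821/0.01123700 − 1)×1000 = (1.003667 − 1)×1000 = 3.667‰
α − 1 = ε/1000 = 0.0044
f^(α−1) = 0.579^(0.0044) = 0.997598
δ_res = (3.667 + 1000) × 0.997598 − 1000 = 1001.257 − 1000 = 1.26‰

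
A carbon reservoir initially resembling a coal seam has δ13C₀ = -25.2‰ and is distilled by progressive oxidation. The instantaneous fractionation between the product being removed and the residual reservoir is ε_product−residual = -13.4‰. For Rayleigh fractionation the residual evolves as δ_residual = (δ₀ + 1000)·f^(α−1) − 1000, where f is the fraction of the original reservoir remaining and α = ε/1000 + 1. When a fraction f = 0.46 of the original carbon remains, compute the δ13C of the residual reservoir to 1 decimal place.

Rayleigh residual: δ_res = (δ₀ + 1000)·f^(α−1) − 1000
α = ε/1000 + 1 = 0.98660, so α − 1 = -0.01340
f^(α−1) = 0.46^(-0.01340) = 1.010460
δ_res = (-25.2 + 1000) × 1.010460 − 1000 = 984.996 − 1000 = -15.00‰

-15.0‰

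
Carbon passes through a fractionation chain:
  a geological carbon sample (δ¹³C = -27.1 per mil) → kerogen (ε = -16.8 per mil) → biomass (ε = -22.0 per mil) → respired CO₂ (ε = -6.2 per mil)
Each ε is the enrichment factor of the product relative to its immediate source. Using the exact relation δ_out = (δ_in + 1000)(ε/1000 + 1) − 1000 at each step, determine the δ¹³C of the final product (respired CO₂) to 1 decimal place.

-70.3 per mil

step 1: δ = (-27.10 + 1000)·(-16.8/1000 + 1) − 1000 = -43.44 per mil
step 2: δ = (-43.44 + 1000)·(-22.0/1000 + 1) − 1000 = -64.49 per mil
step 3: δ = (-64.49 + 1000)·(-6.2/1000 + 1) − 1000 = -70.29 per mil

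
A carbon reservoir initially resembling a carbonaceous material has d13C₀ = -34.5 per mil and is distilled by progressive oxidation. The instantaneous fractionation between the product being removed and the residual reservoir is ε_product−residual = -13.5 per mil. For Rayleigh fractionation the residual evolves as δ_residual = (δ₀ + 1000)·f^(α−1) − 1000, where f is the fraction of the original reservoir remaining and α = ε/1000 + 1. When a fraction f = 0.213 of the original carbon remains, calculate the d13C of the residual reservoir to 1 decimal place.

-14.1 per mil

Rayleigh residual: δ_res = (δ₀ + 1000)·f^(α−1) − 1000
α = ε/1000 + 1 = 0.98650, so α − 1 = -0.01350
f^(α−1) = 0.213^(-0.01350) = 1.021097
δ_res = (-34.5 + 1000) × 1.021097 − 1000 = 985.869 − 1000 = -14.13 per mil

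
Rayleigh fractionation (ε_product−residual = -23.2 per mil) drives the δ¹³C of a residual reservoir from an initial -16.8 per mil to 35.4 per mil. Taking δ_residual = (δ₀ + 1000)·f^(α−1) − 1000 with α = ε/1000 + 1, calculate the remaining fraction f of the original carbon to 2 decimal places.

α − 1 = ε/1000 = -0.0232
(δ_res + 1000)/(δ₀ + 1000) = (35.4 + 1000)/(-16.8 + 1000) = 1035.4/983.2 = 1.053092
f = 1.053092^(1/-0.0232) = exp(ln(1.053092)/-0.0232) = exp(0.05173/-0.0232)
f = exp(-2.2298) = 0.1076

0.11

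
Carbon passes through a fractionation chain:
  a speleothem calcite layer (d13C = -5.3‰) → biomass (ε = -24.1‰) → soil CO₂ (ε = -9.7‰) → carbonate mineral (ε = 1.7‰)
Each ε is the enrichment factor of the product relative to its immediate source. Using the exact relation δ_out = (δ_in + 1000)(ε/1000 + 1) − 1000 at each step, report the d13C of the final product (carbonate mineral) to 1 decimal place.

-37.1‰

step 1: δ = (-5.30 + 1000)·(-24.1/1000 + 1) − 1000 = -29.27‰
step 2: δ = (-29.27 + 1000)·(-9.7/1000 + 1) − 1000 = -38.69‰
step 3: δ = (-38.69 + 1000)·(1.7/1000 + 1) − 1000 = -37.05‰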